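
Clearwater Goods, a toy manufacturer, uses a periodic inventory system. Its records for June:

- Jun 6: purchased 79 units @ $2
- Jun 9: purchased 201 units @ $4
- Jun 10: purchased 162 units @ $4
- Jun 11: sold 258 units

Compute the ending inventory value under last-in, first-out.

Ending inventory = $578

Jun 11, 258 sold [LIFO — newest first]: 162 @ $4 + 96 @ $4 = $1,032
Ending inventory: 79 @ $2 + 105 @ $4 = $578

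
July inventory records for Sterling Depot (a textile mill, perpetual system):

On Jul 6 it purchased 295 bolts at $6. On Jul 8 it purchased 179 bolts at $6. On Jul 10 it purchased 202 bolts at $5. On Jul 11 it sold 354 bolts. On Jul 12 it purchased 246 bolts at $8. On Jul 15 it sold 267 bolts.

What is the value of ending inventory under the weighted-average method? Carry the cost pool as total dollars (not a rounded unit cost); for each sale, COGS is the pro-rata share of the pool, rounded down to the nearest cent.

Ending inventory = $2,015.75

After Jul 6: 295 on hand, pool $1,770.00 (≈ $6.0000 each)
After Jul 8: 474 on hand, pool $2,844.00 (≈ $6.0000 each)
After Jul 10: 676 on hand, pool $3,854.00 (≈ $5.7012 each)
Jul 11, sell 354: 354/676 × $3,854.00 → $2,018.21
After Jul 12: 568 on hand, pool $3,803.79 (≈ $6.6968 each)
Jul 15, sell 267: 267/568 × $3,803.79 → $1,788.04
Total COGS = $2,018.21 + $1,788.04 = $3,806.25
Ending inventory (cost pool remaining) = $2,015.75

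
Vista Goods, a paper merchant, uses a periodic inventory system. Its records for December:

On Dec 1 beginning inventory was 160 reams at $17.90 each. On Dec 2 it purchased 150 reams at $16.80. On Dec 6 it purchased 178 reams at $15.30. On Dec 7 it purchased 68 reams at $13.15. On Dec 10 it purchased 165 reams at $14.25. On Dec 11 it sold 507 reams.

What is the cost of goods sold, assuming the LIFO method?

COGS = $7,581.65

Dec 11, 507 sold [LIFO — newest first]: 165 @ $14.25 + 68 @ $13.15 + 178 @ $15.30 + 96 @ $16.80 = $7,581.65
Ending inventory: 160 @ $17.90 + 54 @ $16.80 = $3,771.20
Check: goods available $11,352.85 = COGS $7,581.65 + ending $3,771.20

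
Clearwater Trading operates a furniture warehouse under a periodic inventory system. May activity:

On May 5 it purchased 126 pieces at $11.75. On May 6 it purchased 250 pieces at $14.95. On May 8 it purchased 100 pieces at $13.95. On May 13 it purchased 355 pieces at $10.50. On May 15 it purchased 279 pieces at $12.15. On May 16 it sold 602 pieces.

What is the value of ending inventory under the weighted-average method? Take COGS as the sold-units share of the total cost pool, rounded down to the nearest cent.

May 16, sell 602: 602/1110 × $13,730.35 → $7,446.55
Ending inventory (cost pool remaining) = $6,283.80
Check: goods available $13,730.35 = COGS $7,446.55 + ending $6,283.80

Ending inventory = $6,283.80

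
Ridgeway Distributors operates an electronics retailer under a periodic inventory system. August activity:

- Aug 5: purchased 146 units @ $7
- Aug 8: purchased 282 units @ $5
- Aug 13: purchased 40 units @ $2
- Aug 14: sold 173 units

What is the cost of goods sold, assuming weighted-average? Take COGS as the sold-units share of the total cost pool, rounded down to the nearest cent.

Aug 14, sell 173: 173/468 × $2,512.00 → $928.58
Ending inventory (cost pool remaining) = $1,583.42

COGS = $928.58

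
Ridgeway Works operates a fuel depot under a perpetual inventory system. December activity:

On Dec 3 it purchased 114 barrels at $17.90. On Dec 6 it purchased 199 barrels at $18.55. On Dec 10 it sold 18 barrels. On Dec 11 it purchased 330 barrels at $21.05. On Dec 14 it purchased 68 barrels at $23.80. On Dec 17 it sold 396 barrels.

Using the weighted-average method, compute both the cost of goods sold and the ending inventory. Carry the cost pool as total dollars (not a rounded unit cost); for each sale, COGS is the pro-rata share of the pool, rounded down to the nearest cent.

COGS = $8,310.95; ending inventory = $5,986.00

After Dec 3: 114 on hand, pool $2,040.60 (≈ $17.9000 each)
After Dec 6: 313 on hand, pool $5,732.05 (≈ $18.3133 each)
Dec 10, sell 18: 18/313 × $5,732.05 → $329.63
After Dec 11: 625 on hand, pool $12,348.92 (≈ $19.7583 each)
After Dec 14: 693 on hand, pool $13,967.32 (≈ $20.1549 each)
Dec 17, sell 396: 396/693 × $13,967.32 → $7,981.32
Total COGS = $329.63 + $7,981.32 = $8,310.95
Ending inventory (cost pool remaining) = $5,986.00
Check: goods available $14,296.95 = COGS $8,310.95 + ending $5,986.00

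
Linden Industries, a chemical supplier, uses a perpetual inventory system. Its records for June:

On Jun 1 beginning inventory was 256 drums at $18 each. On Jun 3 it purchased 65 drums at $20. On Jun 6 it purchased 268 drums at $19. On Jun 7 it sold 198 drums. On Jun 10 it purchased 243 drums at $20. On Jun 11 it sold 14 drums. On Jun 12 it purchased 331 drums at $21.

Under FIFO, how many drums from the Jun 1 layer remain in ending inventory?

Jun 7, 198 sold [FIFO — oldest first]: 198 @ $18 = $3,564
Jun 11, 14 sold [FIFO — oldest first]: 14 @ $18 = $252
Total COGS = $3,564 + $252 = $3,816
Ending inventory: 44 @ $18 + 65 @ $20 + 268 @ $19 + 243 @ $20 + 331 @ $21 = $18,995

44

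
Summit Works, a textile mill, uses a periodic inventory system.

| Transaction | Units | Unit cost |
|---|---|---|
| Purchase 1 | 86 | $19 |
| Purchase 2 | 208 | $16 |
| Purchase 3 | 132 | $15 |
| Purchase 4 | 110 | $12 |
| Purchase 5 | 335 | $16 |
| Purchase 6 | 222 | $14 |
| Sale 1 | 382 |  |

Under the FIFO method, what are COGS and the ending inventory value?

Sale 1 (382) [FIFO — oldest first]: 86 @ $19 + 208 @ $16 + 88 @ $15 = $6,282
Ending inventory: 44 @ $15 + 110 @ $12 + 335 @ $16 + 222 @ $14 = $10,448

COGS = $6,282; ending inventory = $10,448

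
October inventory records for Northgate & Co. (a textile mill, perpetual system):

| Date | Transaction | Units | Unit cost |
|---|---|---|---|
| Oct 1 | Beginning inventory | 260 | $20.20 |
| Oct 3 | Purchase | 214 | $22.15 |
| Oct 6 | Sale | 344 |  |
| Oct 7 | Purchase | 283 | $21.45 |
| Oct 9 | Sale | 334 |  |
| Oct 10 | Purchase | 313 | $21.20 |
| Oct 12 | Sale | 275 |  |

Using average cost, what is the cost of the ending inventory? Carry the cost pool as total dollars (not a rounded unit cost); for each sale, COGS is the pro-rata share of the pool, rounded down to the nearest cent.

Ending inventory = $2,483.56

After Oct 1: 260 on hand, pool $5,252.00 (≈ $20.2000 each)
After Oct 3: 474 on hand, pool $9,992.10 (≈ $21.0804 each)
Oct 6, sell 344: 344/474 × $9,992.10 → $7,251.65
After Oct 7: 413 on hand, pool $8,810.80 (≈ $21.3337 each)
Oct 9, sell 334: 334/413 × $8,810.80 → $7,125.44
After Oct 10: 392 on hand, pool $8,320.96 (≈ $21.2269 each)
Oct 12, sell 275: 275/392 × $8,320.96 → $5,837.40
Total COGS = $7,251.65 + $7,125.44 + $5,837.40 = $20,214.49
Ending inventory (cost pool remaining) = $2,483.56
Check: goods available $22,698.05 = COGS $20,214.49 + ending $2,483.56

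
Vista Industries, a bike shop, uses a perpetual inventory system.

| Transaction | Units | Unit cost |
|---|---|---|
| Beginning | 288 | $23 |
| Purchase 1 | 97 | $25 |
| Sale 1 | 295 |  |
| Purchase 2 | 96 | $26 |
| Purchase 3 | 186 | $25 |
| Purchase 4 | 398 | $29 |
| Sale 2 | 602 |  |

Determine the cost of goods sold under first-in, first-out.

COGS = $22,865

Sale 1 (295) [FIFO — oldest first]: 288 @ $23 + 7 @ $25 = $6,799
Sale 2 (602) [FIFO — oldest first]: 90 @ $25 + 96 @ $26 + 186 @ $25 + 230 @ $29 = $16,066
Total COGS = $6,799 + $16,066 = $22,865
Ending inventory: 168 @ $29 = $4,872
Check: goods available $27,737 = COGS $22,865 + ending $4,872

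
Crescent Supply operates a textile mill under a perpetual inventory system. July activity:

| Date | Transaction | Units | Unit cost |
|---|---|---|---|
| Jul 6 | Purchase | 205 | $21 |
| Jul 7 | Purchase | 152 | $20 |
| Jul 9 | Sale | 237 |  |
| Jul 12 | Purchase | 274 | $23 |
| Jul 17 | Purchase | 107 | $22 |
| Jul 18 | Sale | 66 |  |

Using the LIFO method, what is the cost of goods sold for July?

COGS = $6,277

Jul 9, 237 sold [LIFO — newest first]: 152 @ $20 + 85 @ $21 = $4,825
Jul 18, 66 sold [LIFO — newest first]: 66 @ $22 = $1,452
Total COGS = $4,825 + $1,452 = $6,277
Ending inventory: 120 @ $21 + 274 @ $23 + 41 @ $22 = $9,724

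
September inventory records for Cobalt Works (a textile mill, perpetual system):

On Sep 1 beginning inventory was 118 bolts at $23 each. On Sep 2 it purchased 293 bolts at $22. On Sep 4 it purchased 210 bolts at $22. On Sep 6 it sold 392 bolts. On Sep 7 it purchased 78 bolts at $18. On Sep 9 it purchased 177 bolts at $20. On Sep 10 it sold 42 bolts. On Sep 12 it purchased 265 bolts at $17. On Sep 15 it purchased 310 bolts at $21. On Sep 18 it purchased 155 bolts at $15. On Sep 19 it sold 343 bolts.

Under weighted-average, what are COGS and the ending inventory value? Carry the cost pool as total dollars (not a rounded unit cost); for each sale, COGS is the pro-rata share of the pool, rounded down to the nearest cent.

After Sep 1: 118 on hand, pool $2,714.00 (≈ $23.0000 each)
After Sep 2: 411 on hand, pool $9,160.00 (≈ $22.2871 each)
After Sep 4: 621 on hand, pool $13,780.00 (≈ $22.1900 each)
Sep 6, sell 392: 392/621 × $13,780.00 → $8,698.48
After Sep 7: 307 on hand, pool $6,485.52 (≈ $21.1255 each)
After Sep 9: 484 on hand, pool $10,025.52 (≈ $20.7139 each)
Sep 10, sell 42: 42/484 × $10,025.52 → $869.98
After Sep 12: 707 on hand, pool $13,660.54 (≈ $19.3218 each)
After Sep 15: 1017 on hand, pool $20,170.54 (≈ $19.8334 each)
After Sep 18: 1172 on hand, pool $22,495.54 (≈ $19.1941 each)
Sep 19, sell 343: 343/1172 × $22,495.54 → $6,583.59
Total COGS = $8,698.48 + $869.98 + $6,583.59 = $16,152.05
Ending inventory (cost pool remaining) = $15,911.95

COGS = $16,152.05; ending inventory = $15,911.95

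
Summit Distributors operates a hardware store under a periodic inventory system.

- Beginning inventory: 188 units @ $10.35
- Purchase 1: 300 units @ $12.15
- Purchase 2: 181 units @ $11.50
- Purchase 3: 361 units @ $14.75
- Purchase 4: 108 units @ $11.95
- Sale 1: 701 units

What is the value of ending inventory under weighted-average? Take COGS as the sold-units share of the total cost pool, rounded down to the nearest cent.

Ending inventory = $5,486.56

Sale 1, sell 701: 701/1138 × $14,287.65 → $8,801.09
Ending inventory (cost pool remaining) = $5,486.56
Check: goods available $14,287.65 = COGS $8,801.09 + ending $5,486.56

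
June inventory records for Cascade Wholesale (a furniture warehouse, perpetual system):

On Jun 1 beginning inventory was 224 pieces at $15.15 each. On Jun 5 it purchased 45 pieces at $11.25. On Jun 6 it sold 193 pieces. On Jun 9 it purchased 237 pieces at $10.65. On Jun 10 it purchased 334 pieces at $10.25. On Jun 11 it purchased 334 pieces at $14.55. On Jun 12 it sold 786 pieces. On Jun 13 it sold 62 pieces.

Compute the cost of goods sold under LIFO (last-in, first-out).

Jun 6, 193 sold [LIFO — newest first]: 45 @ $11.25 + 148 @ $15.15 = $2,748.45
Jun 12, 786 sold [LIFO — newest first]: 334 @ $14.55 + 334 @ $10.25 + 118 @ $10.65 = $9,539.90
Jun 13, 62 sold [LIFO — newest first]: 62 @ $10.65 = $660.30
Total COGS = $2,748.45 + $9,539.90 + $660.30 = $12,948.65
Ending inventory: 76 @ $15.15 + 57 @ $10.65 = $1,758.45

COGS = $12,948.65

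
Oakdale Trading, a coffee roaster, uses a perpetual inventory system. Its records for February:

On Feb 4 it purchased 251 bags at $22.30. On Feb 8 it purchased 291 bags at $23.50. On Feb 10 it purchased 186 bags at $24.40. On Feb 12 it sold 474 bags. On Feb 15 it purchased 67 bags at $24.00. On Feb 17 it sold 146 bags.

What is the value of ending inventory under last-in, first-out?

Ending inventory = $3,902.50

Feb 12, 474 sold [LIFO — newest first]: 186 @ $24.40 + 288 @ $23.50 = $11,306.40
Feb 17, 146 sold [LIFO — newest first]: 67 @ $24.00 + 3 @ $23.50 + 76 @ $22.30 = $3,373.30
Total COGS = $11,306.40 + $3,373.30 = $14,679.70
Ending inventory: 175 @ $22.30 = $3,902.50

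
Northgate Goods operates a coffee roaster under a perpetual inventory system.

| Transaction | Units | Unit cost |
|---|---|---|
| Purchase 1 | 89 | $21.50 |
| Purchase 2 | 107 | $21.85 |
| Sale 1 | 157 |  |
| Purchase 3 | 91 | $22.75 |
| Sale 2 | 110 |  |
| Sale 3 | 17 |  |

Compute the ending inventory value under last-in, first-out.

Ending inventory = $64.50

Sale 1 (157) [LIFO — newest first]: 107 @ $21.85 + 50 @ $21.50 = $3,412.95
Sale 2 (110) [LIFO — newest first]: 91 @ $22.75 + 19 @ $21.50 = $2,478.75
Sale 3 (17) [LIFO — newest first]: 17 @ $21.50 = $365.50
Total COGS = $3,412.95 + $2,478.75 + $365.50 = $6,257.20
Ending inventory: 3 @ $21.50 = $64.50
Check: goods available $6,321.70 = COGS $6,257.20 + ending $64.50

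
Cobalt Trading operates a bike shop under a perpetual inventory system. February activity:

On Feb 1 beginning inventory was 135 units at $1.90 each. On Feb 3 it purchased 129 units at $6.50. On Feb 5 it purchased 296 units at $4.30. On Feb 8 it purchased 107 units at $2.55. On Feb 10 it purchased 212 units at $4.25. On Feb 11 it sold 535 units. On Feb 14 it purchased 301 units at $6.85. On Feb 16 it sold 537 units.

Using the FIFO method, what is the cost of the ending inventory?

Feb 11, 535 sold [FIFO — oldest first]: 135 @ $1.90 + 129 @ $6.50 + 271 @ $4.30 = $2,260.30
Feb 16, 537 sold [FIFO — oldest first]: 25 @ $4.30 + 107 @ $2.55 + 212 @ $4.25 + 193 @ $6.85 = $2,603.40
Total COGS = $2,260.30 + $2,603.40 = $4,863.70
Ending inventory: 108 @ $6.85 = $739.80
Check: goods available $5,603.50 = COGS $4,863.70 + ending $739.80

Ending inventory = $739.80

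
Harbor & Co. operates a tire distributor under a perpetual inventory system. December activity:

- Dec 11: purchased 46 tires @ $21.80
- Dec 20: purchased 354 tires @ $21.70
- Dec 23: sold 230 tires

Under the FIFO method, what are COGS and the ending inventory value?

Dec 23, 230 sold [FIFO — oldest first]: 46 @ $21.80 + 184 @ $21.70 = $4,995.60
Ending inventory: 170 @ $21.70 = $3,689.00

COGS = $4,995.60; ending inventory = $3,689.00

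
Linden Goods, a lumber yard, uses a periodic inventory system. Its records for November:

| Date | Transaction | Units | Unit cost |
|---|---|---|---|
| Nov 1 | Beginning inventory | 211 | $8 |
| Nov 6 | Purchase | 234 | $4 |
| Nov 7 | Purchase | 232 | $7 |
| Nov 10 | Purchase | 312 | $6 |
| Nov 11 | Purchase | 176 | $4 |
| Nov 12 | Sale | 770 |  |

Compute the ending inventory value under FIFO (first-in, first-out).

Ending inventory = $2,018

Nov 12, 770 sold [FIFO — oldest first]: 211 @ $8 + 234 @ $4 + 232 @ $7 + 93 @ $6 = $4,806
Ending inventory: 219 @ $6 + 176 @ $4 = $2,018
Check: goods available $6,824 = COGS $4,806 + ending $2,018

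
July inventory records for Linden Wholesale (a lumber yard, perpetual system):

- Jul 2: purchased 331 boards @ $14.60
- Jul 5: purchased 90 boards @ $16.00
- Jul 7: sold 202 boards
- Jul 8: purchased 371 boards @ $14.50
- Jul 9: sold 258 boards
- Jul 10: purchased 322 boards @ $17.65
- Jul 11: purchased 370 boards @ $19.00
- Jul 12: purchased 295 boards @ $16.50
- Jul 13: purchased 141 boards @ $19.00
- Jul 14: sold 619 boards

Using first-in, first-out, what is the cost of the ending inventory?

Ending inventory = $15,194.25

Jul 7, 202 sold [FIFO — oldest first]: 202 @ $14.60 = $2,949.20
Jul 9, 258 sold [FIFO — oldest first]: 129 @ $14.60 + 90 @ $16.00 + 39 @ $14.50 = $3,888.90
Jul 14, 619 sold [FIFO — oldest first]: 332 @ $14.50 + 287 @ $17.65 = $9,879.55
Total COGS = $2,949.20 + $3,888.90 + $9,879.55 = $16,717.65
Ending inventory: 35 @ $17.65 + 370 @ $19.00 + 295 @ $16.50 + 141 @ $19.00 = $15,194.25
Check: goods available $31,911.90 = COGS $16,717.65 + ending $15,194.25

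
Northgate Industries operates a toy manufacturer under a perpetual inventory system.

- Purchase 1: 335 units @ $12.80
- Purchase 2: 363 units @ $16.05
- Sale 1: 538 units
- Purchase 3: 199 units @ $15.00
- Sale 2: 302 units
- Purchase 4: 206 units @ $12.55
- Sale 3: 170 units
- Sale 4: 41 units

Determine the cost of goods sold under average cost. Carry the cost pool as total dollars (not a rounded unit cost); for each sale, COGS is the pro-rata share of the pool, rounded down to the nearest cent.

COGS = $15,006.79

After Purchase 1: 335 on hand, pool $4,288.00 (≈ $12.8000 each)
After Purchase 2: 698 on hand, pool $10,114.15 (≈ $14.4902 each)
Sale 1, sell 538: 538/698 × $10,114.15 → $7,795.72
After Purchase 3: 359 on hand, pool $5,303.43 (≈ $14.7728 each)
Sale 2, sell 302: 302/359 × $5,303.43 → $4,461.38
After Purchase 4: 263 on hand, pool $3,427.35 (≈ $13.0317 each)
Sale 3, sell 170: 170/263 × $3,427.35 → $2,215.39
Sale 4, sell 41: 41/93 × $1,211.96 → $534.30
Total COGS = $7,795.72 + $4,461.38 + $2,215.39 + $534.30 = $15,006.79
Ending inventory (cost pool remaining) = $677.66
Check: goods available $15,684.45 = COGS $15,006.79 + ending $677.66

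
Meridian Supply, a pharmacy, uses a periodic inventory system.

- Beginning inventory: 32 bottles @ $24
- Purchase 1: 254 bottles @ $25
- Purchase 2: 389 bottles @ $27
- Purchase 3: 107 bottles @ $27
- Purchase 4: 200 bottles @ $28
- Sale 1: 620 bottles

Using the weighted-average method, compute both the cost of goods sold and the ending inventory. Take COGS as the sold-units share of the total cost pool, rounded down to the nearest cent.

Sale 1, sell 620: 620/982 × $26,110.00 → $16,484.92
Ending inventory (cost pool remaining) = $9,625.08
Check: goods available $26,110.00 = COGS $16,484.92 + ending $9,625.08

COGS = $16,484.92; ending inventory = $9,625.08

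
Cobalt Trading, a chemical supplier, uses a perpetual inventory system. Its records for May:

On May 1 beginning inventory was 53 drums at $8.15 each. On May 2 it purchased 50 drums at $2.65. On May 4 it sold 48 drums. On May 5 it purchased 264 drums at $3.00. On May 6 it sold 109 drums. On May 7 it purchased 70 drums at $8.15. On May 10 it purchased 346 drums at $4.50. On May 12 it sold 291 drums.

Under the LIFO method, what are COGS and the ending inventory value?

COGS = $1,763.70; ending inventory = $1,720.25

May 4, 48 sold [LIFO — newest first]: 48 @ $2.65 = $127.20
May 6, 109 sold [LIFO — newest first]: 109 @ $3.00 = $327.00
May 12, 291 sold [LIFO — newest first]: 291 @ $4.50 = $1,309.50
Total COGS = $127.20 + $327.00 + $1,309.50 = $1,763.70
Ending inventory: 53 @ $8.15 + 2 @ $2.65 + 155 @ $3.00 + 70 @ $8.15 + 55 @ $4.50 = $1,720.25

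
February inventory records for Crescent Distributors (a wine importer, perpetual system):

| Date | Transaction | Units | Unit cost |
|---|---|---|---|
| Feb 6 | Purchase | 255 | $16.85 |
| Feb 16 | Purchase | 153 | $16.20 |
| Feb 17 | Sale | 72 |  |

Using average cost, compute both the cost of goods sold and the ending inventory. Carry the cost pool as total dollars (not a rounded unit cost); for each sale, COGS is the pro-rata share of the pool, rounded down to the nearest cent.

COGS = $1,195.65; ending inventory = $5,579.70

After Feb 6: 255 on hand, pool $4,296.75 (≈ $16.8500 each)
After Feb 16: 408 on hand, pool $6,775.35 (≈ $16.6062 each)
Feb 17, sell 72: 72/408 × $6,775.35 → $1,195.65
Ending inventory (cost pool remaining) = $5,579.70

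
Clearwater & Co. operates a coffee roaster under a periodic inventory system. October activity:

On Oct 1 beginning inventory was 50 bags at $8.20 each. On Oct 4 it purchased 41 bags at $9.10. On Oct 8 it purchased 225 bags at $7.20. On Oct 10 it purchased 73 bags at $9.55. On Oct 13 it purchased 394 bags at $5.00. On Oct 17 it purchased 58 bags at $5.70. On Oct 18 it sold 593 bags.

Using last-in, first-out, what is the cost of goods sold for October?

COGS = $3,487.35

Oct 18, 593 sold [LIFO — newest first]: 58 @ $5.70 + 394 @ $5.00 + 73 @ $9.55 + 68 @ $7.20 = $3,487.35
Ending inventory: 50 @ $8.20 + 41 @ $9.10 + 157 @ $7.20 = $1,913.50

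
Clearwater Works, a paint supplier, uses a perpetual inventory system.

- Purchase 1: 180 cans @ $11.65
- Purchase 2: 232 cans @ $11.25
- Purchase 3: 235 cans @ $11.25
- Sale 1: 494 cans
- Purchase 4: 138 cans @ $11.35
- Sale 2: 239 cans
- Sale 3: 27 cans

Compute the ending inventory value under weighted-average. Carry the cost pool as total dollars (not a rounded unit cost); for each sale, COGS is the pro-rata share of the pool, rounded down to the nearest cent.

Ending inventory = $283.90

After Purchase 1: 180 on hand, pool $2,097.00 (≈ $11.6500 each)
After Purchase 2: 412 on hand, pool $4,707.00 (≈ $11.4248 each)
After Purchase 3: 647 on hand, pool $7,350.75 (≈ $11.3613 each)
Sale 1, sell 494: 494/647 × $7,350.75 → $5,612.47
After Purchase 4: 291 on hand, pool $3,304.58 (≈ $11.3559 each)
Sale 2, sell 239: 239/291 × $3,304.58 → $2,714.07
Sale 3, sell 27: 27/52 × $590.51 → $306.61
Total COGS = $5,612.47 + $2,714.07 + $306.61 = $8,633.15
Ending inventory (cost pool remaining) = $283.90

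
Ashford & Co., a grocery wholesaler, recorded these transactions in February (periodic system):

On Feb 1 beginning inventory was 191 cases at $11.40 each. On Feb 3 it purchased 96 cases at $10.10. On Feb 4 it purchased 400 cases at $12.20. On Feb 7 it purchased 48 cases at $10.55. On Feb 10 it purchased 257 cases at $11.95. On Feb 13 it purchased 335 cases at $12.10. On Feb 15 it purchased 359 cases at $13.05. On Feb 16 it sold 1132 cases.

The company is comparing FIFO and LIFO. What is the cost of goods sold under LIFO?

COGS = $13,938.60

FIFO COGS: 191 @ $11.40 + 96 @ $10.10 + 400 @ $12.20 + 48 @ $10.55 + 257 @ $11.95 + 140 @ $12.10 = $13,298.55
LIFO COGS: 359 @ $13.05 + 335 @ $12.10 + 257 @ $11.95 + 48 @ $10.55 + 133 @ $12.20 = $13,938.60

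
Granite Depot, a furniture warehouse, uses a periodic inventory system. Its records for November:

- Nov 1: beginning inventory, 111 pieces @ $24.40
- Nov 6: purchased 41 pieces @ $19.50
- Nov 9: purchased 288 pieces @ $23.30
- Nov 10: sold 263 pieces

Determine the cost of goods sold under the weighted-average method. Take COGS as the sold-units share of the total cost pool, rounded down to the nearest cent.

Nov 10, sell 263: 263/440 × $10,218.30 → $6,107.75
Ending inventory (cost pool remaining) = $4,110.55

COGS = $6,107.75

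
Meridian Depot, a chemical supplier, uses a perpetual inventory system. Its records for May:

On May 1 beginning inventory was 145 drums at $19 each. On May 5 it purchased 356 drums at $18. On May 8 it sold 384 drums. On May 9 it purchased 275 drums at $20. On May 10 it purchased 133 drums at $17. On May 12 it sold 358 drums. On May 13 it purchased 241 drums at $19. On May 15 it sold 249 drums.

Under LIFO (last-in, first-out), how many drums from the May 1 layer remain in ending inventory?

May 8, 384 sold [LIFO — newest first]: 356 @ $18 + 28 @ $19 = $6,940
May 12, 358 sold [LIFO — newest first]: 133 @ $17 + 225 @ $20 = $6,761
May 15, 249 sold [LIFO — newest first]: 241 @ $19 + 8 @ $20 = $4,739
Total COGS = $6,940 + $6,761 + $4,739 = $18,440
Ending inventory: 117 @ $19 + 42 @ $20 = $3,063

117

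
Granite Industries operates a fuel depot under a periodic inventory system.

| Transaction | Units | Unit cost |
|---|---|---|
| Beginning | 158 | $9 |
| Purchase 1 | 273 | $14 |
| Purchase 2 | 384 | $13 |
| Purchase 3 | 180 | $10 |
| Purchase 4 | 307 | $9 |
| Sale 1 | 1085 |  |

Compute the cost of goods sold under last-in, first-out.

COGS = $12,551

Sale 1 (1085) [LIFO — newest first]: 307 @ $9 + 180 @ $10 + 384 @ $13 + 214 @ $14 = $12,551
Ending inventory: 158 @ $9 + 59 @ $14 = $2,248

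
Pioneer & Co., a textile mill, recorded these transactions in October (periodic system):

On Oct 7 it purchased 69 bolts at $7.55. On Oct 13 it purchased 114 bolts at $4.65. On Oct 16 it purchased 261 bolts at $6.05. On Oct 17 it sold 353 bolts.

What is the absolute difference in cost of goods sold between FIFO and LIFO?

$72.70

FIFO COGS: 69 @ $7.55 + 114 @ $4.65 + 170 @ $6.05 = $2,079.55
LIFO COGS: 261 @ $6.05 + 92 @ $4.65 = $2,006.85
Difference = |$2,079.55 − $2,006.85| = $72.70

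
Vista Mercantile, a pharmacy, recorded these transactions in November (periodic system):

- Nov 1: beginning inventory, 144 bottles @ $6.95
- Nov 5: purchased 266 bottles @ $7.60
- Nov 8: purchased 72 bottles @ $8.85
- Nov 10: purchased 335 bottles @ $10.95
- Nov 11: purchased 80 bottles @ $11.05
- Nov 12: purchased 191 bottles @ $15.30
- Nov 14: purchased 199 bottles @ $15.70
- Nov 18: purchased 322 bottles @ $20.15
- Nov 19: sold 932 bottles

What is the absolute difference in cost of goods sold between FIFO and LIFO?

FIFO COGS: 144 @ $6.95 + 266 @ $7.60 + 72 @ $8.85 + 335 @ $10.95 + 80 @ $11.05 + 35 @ $15.30 = $8,747.35
LIFO COGS: 322 @ $20.15 + 199 @ $15.70 + 191 @ $15.30 + 80 @ $11.05 + 140 @ $10.95 = $14,951.90
Difference = |$8,747.35 − $14,951.90| = $6,204.55

$6,204.55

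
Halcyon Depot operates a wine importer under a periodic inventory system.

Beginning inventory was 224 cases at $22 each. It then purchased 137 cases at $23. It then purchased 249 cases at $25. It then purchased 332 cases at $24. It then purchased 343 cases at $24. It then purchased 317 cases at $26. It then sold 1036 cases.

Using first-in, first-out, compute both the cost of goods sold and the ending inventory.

Sale 1 (1036) [FIFO — oldest first]: 224 @ $22 + 137 @ $23 + 249 @ $25 + 332 @ $24 + 94 @ $24 = $24,528
Ending inventory: 249 @ $24 + 317 @ $26 = $14,218
Check: goods available $38,746 = COGS $24,528 + ending $14,218

COGS = $24,528; ending inventory = $14,218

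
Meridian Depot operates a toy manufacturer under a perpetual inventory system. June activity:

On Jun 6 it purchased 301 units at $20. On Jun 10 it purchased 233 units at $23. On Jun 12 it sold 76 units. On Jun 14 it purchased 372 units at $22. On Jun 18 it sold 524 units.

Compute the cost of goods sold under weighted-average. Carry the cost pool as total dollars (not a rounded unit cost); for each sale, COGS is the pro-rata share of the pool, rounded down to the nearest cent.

After Jun 6: 301 on hand, pool $6,020.00 (≈ $20.0000 each)
After Jun 10: 534 on hand, pool $11,379.00 (≈ $21.3090 each)
Jun 12, sell 76: 76/534 × $11,379.00 → $1,619.48
After Jun 14: 830 on hand, pool $17,943.52 (≈ $21.6187 each)
Jun 18, sell 524: 524/830 × $17,943.52 → $11,328.19
Total COGS = $1,619.48 + $11,328.19 = $12,947.67
Ending inventory (cost pool remaining) = $6,615.33

COGS = $12,947.67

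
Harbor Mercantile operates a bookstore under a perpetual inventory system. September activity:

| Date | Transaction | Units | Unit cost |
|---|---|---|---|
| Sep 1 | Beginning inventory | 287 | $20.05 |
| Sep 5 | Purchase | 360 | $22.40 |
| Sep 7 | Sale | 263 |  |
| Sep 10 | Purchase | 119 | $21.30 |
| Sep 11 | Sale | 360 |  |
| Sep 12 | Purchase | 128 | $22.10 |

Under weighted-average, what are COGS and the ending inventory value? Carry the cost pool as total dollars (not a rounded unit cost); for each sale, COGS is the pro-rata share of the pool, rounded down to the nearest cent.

After Sep 1: 287 on hand, pool $5,754.35 (≈ $20.0500 each)
After Sep 5: 647 on hand, pool $13,818.35 (≈ $21.3576 each)
Sep 7, sell 263: 263/647 × $13,818.35 → $5,617.04
After Sep 10: 503 on hand, pool $10,736.01 (≈ $21.3440 each)
Sep 11, sell 360: 360/503 × $10,736.01 → $7,683.82
After Sep 12: 271 on hand, pool $5,880.99 (≈ $21.7011 each)
Total COGS = $5,617.04 + $7,683.82 = $13,300.86
Ending inventory (cost pool remaining) = $5,880.99

COGS = $13,300.86; ending inventory = $5,880.99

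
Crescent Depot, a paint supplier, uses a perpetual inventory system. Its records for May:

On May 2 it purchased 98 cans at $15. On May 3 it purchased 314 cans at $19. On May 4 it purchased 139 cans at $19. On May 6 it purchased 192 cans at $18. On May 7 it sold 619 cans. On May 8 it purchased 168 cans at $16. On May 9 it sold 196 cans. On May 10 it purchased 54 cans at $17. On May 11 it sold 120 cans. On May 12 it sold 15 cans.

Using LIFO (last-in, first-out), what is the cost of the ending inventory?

May 7, 619 sold [LIFO — newest first]: 192 @ $18 + 139 @ $19 + 288 @ $19 = $11,569
May 9, 196 sold [LIFO — newest first]: 168 @ $16 + 26 @ $19 + 2 @ $15 = $3,212
May 11, 120 sold [LIFO — newest first]: 54 @ $17 + 66 @ $15 = $1,908
May 12, 15 sold [LIFO — newest first]: 15 @ $15 = $225
Total COGS = $11,569 + $3,212 + $1,908 + $225 = $16,914
Ending inventory: 15 @ $15 = $225
Check: goods available $17,139 = COGS $16,914 + ending $225

Ending inventory = $225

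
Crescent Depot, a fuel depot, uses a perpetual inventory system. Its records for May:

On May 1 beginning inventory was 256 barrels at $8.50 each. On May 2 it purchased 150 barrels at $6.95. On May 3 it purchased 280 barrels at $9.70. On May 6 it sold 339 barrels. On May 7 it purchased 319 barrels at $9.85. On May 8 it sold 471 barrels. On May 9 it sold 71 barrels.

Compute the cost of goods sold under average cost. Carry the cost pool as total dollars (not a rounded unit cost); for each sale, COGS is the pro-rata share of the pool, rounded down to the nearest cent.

After May 1: 256 on hand, pool $2,176.00 (≈ $8.5000 each)
After May 2: 406 on hand, pool $3,218.50 (≈ $7.9273 each)
After May 3: 686 on hand, pool $5,934.50 (≈ $8.6509 each)
May 6, sell 339: 339/686 × $5,934.50 → $2,932.64
After May 7: 666 on hand, pool $6,144.01 (≈ $9.2252 each)
May 8, sell 471: 471/666 × $6,144.01 → $4,345.08
May 9, sell 71: 71/195 × $1,798.93 → $654.99
Total COGS = $2,932.64 + $4,345.08 + $654.99 = $7,932.71
Ending inventory (cost pool remaining) = $1,143.94
Check: goods available $9,076.65 = COGS $7,932.71 + ending $1,143.94

COGS = $7,932.71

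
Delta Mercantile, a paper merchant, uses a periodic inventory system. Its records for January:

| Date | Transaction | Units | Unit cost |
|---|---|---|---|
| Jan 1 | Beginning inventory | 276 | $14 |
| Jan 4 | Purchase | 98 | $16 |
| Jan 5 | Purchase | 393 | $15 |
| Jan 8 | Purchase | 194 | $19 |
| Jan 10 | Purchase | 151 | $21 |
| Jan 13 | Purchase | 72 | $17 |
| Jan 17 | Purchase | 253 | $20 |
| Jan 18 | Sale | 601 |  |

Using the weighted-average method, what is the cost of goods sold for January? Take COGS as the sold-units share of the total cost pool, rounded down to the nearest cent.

COGS = $10,233.31

Jan 18, sell 601: 601/1437 × $24,468.00 → $10,233.31
Ending inventory (cost pool remaining) = $14,234.69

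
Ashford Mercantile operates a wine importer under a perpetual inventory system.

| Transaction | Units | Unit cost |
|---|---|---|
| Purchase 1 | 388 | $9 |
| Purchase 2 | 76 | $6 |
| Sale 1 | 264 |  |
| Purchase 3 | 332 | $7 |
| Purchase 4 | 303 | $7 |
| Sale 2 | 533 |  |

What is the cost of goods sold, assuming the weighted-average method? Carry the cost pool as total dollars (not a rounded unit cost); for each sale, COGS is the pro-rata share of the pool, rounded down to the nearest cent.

After Purchase 1: 388 on hand, pool $3,492.00 (≈ $9.0000 each)
After Purchase 2: 464 on hand, pool $3,948.00 (≈ $8.5086 each)
Sale 1, sell 264: 264/464 × $3,948.00 → $2,246.27
After Purchase 3: 532 on hand, pool $4,025.73 (≈ $7.5672 each)
After Purchase 4: 835 on hand, pool $6,146.73 (≈ $7.3614 each)
Sale 2, sell 533: 533/835 × $6,146.73 → $3,923.60
Total COGS = $2,246.27 + $3,923.60 = $6,169.87
Ending inventory (cost pool remaining) = $2,223.13

COGS = $6,169.87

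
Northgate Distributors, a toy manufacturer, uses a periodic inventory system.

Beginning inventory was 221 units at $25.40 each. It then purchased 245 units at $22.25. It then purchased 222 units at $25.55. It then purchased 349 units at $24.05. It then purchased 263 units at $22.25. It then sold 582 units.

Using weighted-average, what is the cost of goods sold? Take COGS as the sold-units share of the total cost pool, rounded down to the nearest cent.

Sale 1, sell 582: 582/1300 × $30,981.95 → $13,870.38
Ending inventory (cost pool remaining) = $17,111.57

COGS = $13,870.38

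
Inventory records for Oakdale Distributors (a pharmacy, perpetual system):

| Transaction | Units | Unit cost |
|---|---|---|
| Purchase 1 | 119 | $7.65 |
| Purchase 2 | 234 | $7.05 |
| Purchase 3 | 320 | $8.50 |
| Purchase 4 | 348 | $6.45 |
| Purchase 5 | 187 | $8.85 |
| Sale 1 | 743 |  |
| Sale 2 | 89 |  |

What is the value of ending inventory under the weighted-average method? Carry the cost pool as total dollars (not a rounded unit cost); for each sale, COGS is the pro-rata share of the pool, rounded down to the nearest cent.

After Purchase 1: 119 on hand, pool $910.35 (≈ $7.6500 each)
After Purchase 2: 353 on hand, pool $2,560.05 (≈ $7.2523 each)
After Purchase 3: 673 on hand, pool $5,280.05 (≈ $7.8455 each)
After Purchase 4: 1021 on hand, pool $7,524.65 (≈ $7.3699 each)
After Purchase 5: 1208 on hand, pool $9,179.60 (≈ $7.5990 each)
Sale 1, sell 743: 743/1208 × $9,179.60 → $5,646.06
Sale 2, sell 89: 89/465 × $3,533.54 → $676.31
Total COGS = $5,646.06 + $676.31 = $6,322.37
Ending inventory (cost pool remaining) = $2,857.23

Ending inventory = $2,857.23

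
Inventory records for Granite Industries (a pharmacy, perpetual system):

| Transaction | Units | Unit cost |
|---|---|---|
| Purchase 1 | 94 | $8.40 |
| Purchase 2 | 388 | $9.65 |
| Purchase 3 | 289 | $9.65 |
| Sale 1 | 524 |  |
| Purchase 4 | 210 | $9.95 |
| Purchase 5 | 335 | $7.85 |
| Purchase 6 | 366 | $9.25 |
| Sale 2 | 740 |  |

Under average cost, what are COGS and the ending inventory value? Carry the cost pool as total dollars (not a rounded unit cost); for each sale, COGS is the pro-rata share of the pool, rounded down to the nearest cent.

After Purchase 1: 94 on hand, pool $789.60 (≈ $8.4000 each)
After Purchase 2: 482 on hand, pool $4,533.80 (≈ $9.4062 each)
After Purchase 3: 771 on hand, pool $7,322.65 (≈ $9.4976 each)
Sale 1, sell 524: 524/771 × $7,322.65 → $4,976.74
After Purchase 4: 457 on hand, pool $4,435.41 (≈ $9.7055 each)
After Purchase 5: 792 on hand, pool $7,065.16 (≈ $8.9207 each)
After Purchase 6: 1158 on hand, pool $10,450.66 (≈ $9.0247 each)
Sale 2, sell 740: 740/1158 × $10,450.66 → $6,678.31
Total COGS = $4,976.74 + $6,678.31 = $11,655.05
Ending inventory (cost pool remaining) = $3,772.35

COGS = $11,655.05; ending inventory = $3,772.35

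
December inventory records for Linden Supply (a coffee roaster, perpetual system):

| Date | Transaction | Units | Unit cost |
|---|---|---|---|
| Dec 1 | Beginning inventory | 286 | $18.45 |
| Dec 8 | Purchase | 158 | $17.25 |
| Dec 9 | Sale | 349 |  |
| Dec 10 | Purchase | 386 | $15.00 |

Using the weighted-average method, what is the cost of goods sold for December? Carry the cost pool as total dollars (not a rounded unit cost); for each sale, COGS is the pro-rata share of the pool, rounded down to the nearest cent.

After Dec 1: 286 on hand, pool $5,276.70 (≈ $18.4500 each)
After Dec 8: 444 on hand, pool $8,002.20 (≈ $18.0230 each)
Dec 9, sell 349: 349/444 × $8,002.20 → $6,290.01
After Dec 10: 481 on hand, pool $7,502.19 (≈ $15.5971 each)
Ending inventory (cost pool remaining) = $7,502.19
Check: goods available $13,792.20 = COGS $6,290.01 + ending $7,502.19

COGS = $6,290.01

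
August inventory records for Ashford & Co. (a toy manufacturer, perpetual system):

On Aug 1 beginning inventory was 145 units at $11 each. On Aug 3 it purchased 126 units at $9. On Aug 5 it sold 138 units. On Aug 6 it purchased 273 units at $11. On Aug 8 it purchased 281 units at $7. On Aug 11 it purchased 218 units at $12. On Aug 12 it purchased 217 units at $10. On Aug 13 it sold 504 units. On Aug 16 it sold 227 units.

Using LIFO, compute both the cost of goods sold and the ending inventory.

Aug 5, 138 sold [LIFO — newest first]: 126 @ $9 + 12 @ $11 = $1,266
Aug 13, 504 sold [LIFO — newest first]: 217 @ $10 + 218 @ $12 + 69 @ $7 = $5,269
Aug 16, 227 sold [LIFO — newest first]: 212 @ $7 + 15 @ $11 = $1,649
Total COGS = $1,266 + $5,269 + $1,649 = $8,184
Ending inventory: 133 @ $11 + 258 @ $11 = $4,301
Check: goods available $12,485 = COGS $8,184 + ending $4,301

COGS = $8,184; ending inventory = $4,301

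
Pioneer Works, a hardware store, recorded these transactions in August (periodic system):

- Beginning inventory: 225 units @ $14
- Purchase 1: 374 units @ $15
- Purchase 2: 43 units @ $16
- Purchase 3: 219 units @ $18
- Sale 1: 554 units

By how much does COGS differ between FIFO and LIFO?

$925

FIFO COGS: 225 @ $14 + 329 @ $15 = $8,085
LIFO COGS: 219 @ $18 + 43 @ $16 + 292 @ $15 = $9,010
Difference = |$8,085 − $9,010| = $925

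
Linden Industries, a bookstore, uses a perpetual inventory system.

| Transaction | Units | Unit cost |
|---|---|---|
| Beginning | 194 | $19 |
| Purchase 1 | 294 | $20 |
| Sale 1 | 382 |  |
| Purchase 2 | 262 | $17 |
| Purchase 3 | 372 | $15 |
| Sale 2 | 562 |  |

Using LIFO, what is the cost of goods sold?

COGS = $16,362

Sale 1 (382) [LIFO — newest first]: 294 @ $20 + 88 @ $19 = $7,552
Sale 2 (562) [LIFO — newest first]: 372 @ $15 + 190 @ $17 = $8,810
Total COGS = $7,552 + $8,810 = $16,362
Ending inventory: 106 @ $19 + 72 @ $17 = $3,238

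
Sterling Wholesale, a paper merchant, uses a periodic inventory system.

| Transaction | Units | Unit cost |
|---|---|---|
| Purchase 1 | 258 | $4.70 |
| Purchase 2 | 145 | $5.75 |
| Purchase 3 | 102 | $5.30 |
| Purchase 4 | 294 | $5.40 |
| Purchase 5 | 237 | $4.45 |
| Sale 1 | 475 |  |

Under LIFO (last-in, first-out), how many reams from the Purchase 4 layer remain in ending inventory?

56

Sale 1 (475) [LIFO — newest first]: 237 @ $4.45 + 238 @ $5.40 = $2,339.85
Ending inventory: 258 @ $4.70 + 145 @ $5.75 + 102 @ $5.30 + 56 @ $5.40 = $2,889.35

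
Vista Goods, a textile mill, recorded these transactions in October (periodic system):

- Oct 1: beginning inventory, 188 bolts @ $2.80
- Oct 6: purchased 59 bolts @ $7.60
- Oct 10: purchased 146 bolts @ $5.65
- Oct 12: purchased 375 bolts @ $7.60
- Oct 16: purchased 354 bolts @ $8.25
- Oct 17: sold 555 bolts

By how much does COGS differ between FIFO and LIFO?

$1,417.20

FIFO COGS: 188 @ $2.80 + 59 @ $7.60 + 146 @ $5.65 + 162 @ $7.60 = $3,030.90
LIFO COGS: 354 @ $8.25 + 201 @ $7.60 = $4,448.10
Difference = |$3,030.90 − $4,448.10| = $1,417.20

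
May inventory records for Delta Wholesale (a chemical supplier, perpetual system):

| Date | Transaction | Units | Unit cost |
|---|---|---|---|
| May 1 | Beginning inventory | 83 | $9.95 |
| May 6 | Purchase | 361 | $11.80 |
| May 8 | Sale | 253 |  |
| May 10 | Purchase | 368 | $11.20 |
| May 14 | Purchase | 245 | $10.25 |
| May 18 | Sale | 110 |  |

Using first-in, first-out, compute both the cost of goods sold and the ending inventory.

May 8, 253 sold [FIFO — oldest first]: 83 @ $9.95 + 170 @ $11.80 = $2,831.85
May 18, 110 sold [FIFO — oldest first]: 110 @ $11.80 = $1,298.00
Total COGS = $2,831.85 + $1,298.00 = $4,129.85
Ending inventory: 81 @ $11.80 + 368 @ $11.20 + 245 @ $10.25 = $7,588.65

COGS = $4,129.85; ending inventory = $7,588.65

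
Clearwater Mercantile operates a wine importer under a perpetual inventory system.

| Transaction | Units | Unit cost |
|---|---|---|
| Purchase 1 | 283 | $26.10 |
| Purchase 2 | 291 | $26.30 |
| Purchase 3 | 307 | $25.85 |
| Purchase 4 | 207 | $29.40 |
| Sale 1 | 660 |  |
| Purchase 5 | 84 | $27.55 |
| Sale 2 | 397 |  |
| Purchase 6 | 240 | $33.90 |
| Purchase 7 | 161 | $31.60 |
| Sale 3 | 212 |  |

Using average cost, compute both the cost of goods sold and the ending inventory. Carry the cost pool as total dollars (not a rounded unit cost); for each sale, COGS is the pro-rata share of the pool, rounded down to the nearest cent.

COGS = $34,989.46; ending inventory = $9,609.69

After Purchase 1: 283 on hand, pool $7,386.30 (≈ $26.1000 each)
After Purchase 2: 574 on hand, pool $15,039.60 (≈ $26.2014 each)
After Purchase 3: 881 on hand, pool $22,975.55 (≈ $26.0789 each)
After Purchase 4: 1088 on hand, pool $29,061.35 (≈ $26.7108 each)
Sale 1, sell 660: 660/1088 × $29,061.35 → $17,629.12
After Purchase 5: 512 on hand, pool $13,746.43 (≈ $26.8485 each)
Sale 2, sell 397: 397/512 × $13,746.43 → $10,658.85
After Purchase 6: 355 on hand, pool $11,223.58 (≈ $31.6157 each)
After Purchase 7: 516 on hand, pool $16,311.18 (≈ $31.6108 each)
Sale 3, sell 212: 212/516 × $16,311.18 → $6,701.49
Total COGS = $17,629.12 + $10,658.85 + $6,701.49 = $34,989.46
Ending inventory (cost pool remaining) = $9,609.69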